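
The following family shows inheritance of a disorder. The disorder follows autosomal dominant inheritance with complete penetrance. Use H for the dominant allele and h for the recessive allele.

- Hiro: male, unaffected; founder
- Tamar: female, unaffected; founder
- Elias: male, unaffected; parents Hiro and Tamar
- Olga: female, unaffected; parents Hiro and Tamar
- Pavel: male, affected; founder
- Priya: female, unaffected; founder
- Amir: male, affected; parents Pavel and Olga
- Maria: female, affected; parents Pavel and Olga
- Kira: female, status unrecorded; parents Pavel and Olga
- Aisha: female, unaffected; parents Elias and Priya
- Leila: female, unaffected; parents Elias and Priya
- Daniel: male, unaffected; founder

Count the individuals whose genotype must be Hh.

Obligate heterozygotes: Amir is affected so carries H and received h from Olga (hh), so Amir is Hh; Maria is affected so carries H and received h from Olga (hh), so Maria is Hh.
Every other individual is either homozygous by phenotype or has at least one consistent homozygous assignment, so the count is 2.

2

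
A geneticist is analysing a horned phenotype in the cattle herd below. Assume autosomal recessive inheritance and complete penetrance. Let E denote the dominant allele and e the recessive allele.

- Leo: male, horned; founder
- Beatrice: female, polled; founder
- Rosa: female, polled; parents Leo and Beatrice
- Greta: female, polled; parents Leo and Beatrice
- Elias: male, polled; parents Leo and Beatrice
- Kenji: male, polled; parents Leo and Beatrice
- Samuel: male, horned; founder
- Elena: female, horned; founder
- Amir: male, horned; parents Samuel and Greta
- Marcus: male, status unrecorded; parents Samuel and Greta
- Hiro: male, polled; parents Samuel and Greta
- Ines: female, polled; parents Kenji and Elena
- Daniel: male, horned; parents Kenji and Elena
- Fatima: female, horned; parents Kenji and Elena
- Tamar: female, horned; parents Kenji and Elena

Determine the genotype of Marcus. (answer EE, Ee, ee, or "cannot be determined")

Marcus's phenotype is unrecorded, and no parent or child forces a single allele at both positions; consistent genotype assignments exist with Marcus as Ee or ee.

cannot be determined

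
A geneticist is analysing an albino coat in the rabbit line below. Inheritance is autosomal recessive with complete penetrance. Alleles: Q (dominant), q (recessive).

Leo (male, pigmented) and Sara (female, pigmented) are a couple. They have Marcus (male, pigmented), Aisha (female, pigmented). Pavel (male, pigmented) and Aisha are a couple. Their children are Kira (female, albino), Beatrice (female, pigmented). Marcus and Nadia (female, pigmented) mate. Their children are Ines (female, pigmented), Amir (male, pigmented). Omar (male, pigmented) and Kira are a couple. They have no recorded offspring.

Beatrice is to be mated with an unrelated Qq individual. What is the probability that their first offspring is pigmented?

Pavel is pigmented so carries Q and passed q to Kira (qq), so Pavel is Qq.
Aisha is pigmented so carries Q and passed q to Kira (qq), so Aisha is Qq.
Beatrice is a pigmented offspring of Pavel (Qq) × Aisha (Qq), whose cross gives 1/4 QQ : 1/2 Qq : 1/4 qq; conditioning on being pigmented, Beatrice is QQ with probability 1/3, Qq with probability 2/3.
Summing over parental genotype combinations, P(offspring is pigmented) = 1/3·1 + 2/3·3/4 = 5/6.

5/6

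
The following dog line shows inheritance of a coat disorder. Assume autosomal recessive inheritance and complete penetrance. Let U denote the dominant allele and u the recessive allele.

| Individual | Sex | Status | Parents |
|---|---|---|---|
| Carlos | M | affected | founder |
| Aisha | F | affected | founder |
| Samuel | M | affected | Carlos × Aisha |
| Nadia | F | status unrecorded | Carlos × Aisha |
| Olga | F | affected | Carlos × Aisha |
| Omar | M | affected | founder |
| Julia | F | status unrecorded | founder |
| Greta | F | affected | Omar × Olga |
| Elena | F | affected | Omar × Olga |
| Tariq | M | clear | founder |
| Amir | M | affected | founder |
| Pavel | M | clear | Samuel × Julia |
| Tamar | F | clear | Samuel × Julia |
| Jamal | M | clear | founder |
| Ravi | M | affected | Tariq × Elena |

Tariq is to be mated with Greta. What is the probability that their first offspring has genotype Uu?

1/2

Tariq is clear so carries U and passed u to Ravi (uu), so Tariq is Uu.
Greta is affected, so Greta is uu.
The cross gives 1/2 Uu : 1/2 uu, so P(offspring has genotype Uu) = 1/2.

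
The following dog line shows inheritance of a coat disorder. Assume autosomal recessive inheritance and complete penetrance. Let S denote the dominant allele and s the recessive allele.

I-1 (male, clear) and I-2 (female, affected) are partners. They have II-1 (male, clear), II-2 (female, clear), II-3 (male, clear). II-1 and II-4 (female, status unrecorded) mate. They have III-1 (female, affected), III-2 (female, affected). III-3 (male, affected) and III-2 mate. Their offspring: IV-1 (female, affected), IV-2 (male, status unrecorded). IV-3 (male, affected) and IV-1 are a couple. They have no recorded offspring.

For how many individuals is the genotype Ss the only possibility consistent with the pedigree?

3

Obligate heterozygotes: II-1 is clear so carries S and received s from I-2 (ss), so II-1 is Ss; II-2 is clear so carries S and received s from I-2 (ss), so II-2 is Ss; II-3 is clear so carries S and received s from I-2 (ss), so II-3 is Ss.
Every other individual is either homozygous by phenotype or has at least one consistent homozygous assignment, so the count is 3.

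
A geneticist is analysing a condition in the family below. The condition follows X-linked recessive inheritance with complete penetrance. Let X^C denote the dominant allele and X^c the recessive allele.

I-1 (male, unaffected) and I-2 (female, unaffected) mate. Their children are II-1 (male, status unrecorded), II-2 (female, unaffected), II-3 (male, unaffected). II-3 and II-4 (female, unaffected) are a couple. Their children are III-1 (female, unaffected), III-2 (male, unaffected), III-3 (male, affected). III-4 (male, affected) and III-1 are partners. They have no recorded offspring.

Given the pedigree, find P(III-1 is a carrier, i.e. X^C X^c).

II-3 is unaffected, so II-3 is X^C Y.
II-4 is unaffected so carries C and passed c to III-3 (X^c Y), so II-4 is X^C X^c.
Their cross gives offspring ratios 1/2 X^C X^C : 1/2 X^C X^c. Conditioning on III-1 being unaffected, P(X^C X^c) = 1/2 / 1 = 1/2.

1/2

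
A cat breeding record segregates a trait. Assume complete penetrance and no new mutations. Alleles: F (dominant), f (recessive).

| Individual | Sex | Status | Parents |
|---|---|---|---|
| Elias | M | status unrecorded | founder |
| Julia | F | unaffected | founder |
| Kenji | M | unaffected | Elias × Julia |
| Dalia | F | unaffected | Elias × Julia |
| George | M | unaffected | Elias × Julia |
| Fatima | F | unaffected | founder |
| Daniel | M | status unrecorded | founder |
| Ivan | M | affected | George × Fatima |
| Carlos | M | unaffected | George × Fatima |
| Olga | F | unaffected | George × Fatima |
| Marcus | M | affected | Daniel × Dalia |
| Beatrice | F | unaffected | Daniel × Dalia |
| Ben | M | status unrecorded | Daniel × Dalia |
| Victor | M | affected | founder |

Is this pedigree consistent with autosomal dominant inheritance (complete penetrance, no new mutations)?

Under autosomal dominant, Ivan (affected, male) cannot arise from George (unaffected) × Fatima (unaffected).

No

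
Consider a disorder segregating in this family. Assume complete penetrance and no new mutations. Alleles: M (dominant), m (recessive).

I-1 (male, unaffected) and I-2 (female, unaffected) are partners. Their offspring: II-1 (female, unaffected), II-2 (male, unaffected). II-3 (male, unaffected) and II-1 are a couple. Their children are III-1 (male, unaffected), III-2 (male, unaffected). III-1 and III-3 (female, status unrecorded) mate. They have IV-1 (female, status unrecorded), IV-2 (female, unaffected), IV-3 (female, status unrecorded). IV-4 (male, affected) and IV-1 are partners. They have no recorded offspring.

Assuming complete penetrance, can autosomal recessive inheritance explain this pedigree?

Yes

A consistent assignment under autosomal recessive exists: I-1 MM, I-2 MM, II-1 MM, II-2 MM, II-3 MM, III-1 MM, III-2 MM, III-3 MM, IV-1 MM, IV-2 MM, IV-3 MM, IV-4 mm.
In this assignment every recorded phenotype matches its genotype and every non-founder's genotype is obtainable from its parents' genotypes, so the pedigree is consistent.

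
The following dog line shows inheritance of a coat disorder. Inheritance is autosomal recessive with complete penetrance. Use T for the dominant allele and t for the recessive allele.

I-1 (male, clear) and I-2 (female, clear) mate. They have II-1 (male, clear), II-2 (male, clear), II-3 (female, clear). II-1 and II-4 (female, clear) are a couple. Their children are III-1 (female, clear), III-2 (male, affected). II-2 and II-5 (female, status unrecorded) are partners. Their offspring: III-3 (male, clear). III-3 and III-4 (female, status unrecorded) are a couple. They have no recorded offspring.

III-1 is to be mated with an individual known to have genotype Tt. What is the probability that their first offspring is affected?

1/6

II-1 is clear so carries T and passed t to III-2 (tt), so II-1 is Tt.
II-4 is clear so carries T and passed t to III-2 (tt), so II-4 is Tt.
III-1 is a clear offspring of II-1 (Tt) × II-4 (Tt), whose cross gives 1/4 TT : 1/2 Tt : 1/4 tt; conditioning on being clear, III-1 is TT with probability 1/3, Tt with probability 2/3.
Summing over parental genotype combinations, P(offspring is affected) = 2/3·1/4 = 1/6.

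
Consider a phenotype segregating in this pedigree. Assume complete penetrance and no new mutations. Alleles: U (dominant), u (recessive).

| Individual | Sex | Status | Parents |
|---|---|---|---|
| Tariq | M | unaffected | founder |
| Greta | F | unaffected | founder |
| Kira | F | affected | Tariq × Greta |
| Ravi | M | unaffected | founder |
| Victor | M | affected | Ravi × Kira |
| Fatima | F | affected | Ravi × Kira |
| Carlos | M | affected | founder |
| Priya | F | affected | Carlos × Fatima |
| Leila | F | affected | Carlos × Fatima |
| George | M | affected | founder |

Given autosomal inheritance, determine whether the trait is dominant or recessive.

Tariq and Greta are both unaffected yet have an affected child Kira. Under dominance, an affected child requires at least one affected parent, so the trait cannot be dominant.

recessive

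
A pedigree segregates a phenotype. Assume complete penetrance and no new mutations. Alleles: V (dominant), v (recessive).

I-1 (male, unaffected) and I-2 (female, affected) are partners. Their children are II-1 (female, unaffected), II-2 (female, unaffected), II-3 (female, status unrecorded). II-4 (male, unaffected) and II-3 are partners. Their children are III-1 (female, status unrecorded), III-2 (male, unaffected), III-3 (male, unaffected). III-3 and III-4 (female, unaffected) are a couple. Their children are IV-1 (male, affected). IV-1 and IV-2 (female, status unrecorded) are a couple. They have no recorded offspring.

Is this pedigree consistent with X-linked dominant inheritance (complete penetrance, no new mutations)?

Under X-linked dominant, IV-1 (affected, male) cannot arise from III-3 (unaffected) × III-4 (unaffected).

No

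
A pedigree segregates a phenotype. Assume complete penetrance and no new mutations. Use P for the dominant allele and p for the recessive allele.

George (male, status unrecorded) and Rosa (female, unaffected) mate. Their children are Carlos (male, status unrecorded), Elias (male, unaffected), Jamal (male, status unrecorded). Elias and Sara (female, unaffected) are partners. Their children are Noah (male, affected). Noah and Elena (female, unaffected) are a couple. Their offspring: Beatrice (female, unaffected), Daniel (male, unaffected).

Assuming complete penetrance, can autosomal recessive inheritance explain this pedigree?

Yes

A consistent assignment under autosomal recessive exists: George PP, Rosa Pp, Carlos PP, Elias Pp, Jamal PP, Sara Pp, Noah pp, Elena PP, Beatrice Pp, Daniel Pp.
In this assignment every recorded phenotype matches its genotype and every non-founder's genotype is obtainable from its parents' genotypes, so the pedigree is consistent.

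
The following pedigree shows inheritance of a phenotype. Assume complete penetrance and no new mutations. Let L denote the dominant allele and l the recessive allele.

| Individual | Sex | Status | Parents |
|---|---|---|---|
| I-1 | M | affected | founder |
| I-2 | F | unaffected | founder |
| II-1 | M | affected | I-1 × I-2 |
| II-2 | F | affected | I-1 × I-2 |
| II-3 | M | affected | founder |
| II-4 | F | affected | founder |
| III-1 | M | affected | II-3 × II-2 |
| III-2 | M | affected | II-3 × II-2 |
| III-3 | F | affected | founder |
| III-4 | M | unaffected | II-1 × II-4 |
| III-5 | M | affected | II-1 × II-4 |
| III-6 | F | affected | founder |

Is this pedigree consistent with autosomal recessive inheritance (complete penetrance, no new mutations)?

No

Under autosomal recessive, III-4 (unaffected, male) cannot arise from II-1 (affected) × II-4 (affected).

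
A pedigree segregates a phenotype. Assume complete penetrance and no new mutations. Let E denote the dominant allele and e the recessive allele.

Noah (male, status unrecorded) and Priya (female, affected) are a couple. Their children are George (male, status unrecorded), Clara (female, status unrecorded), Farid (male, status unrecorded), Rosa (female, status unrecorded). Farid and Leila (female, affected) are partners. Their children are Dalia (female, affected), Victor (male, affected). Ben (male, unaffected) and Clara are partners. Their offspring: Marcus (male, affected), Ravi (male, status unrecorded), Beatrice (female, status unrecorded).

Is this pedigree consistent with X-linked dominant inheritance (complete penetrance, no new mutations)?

A consistent assignment under X-linked dominant exists: Noah X^E Y, Priya X^E X^E, George X^E Y, Clara X^E X^E, Farid X^E Y, Rosa X^E X^E, Leila X^E X^E, Ben X^e Y, Dalia X^E X^E, Victor X^E Y, Marcus X^E Y, Ravi X^E Y, Beatrice X^E X^e.
In this assignment every recorded phenotype matches its genotype and every non-founder's genotype is obtainable from its parents' genotypes, so the pedigree is consistent.

Yes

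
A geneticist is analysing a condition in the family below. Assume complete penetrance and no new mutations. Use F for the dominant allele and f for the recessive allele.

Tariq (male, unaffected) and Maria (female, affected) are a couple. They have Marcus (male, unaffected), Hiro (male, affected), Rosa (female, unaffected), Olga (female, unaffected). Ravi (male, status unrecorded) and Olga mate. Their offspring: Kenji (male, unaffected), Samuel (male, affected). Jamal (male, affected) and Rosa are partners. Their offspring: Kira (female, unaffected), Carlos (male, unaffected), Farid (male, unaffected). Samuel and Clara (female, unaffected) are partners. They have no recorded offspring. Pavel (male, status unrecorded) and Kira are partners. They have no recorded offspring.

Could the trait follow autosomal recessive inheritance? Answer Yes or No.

A consistent assignment under autosomal recessive exists: Tariq Ff, Maria ff, Marcus Ff, Hiro ff, Rosa Ff, Olga Ff, Ravi Ff, Jamal ff, Kenji FF, Samuel ff, Clara FF, Kira Ff, Carlos Ff, Farid Ff, Pavel FF.
In this assignment every recorded phenotype matches its genotype and every non-founder's genotype is obtainable from its parents' genotypes, so the pedigree is consistent.

Yes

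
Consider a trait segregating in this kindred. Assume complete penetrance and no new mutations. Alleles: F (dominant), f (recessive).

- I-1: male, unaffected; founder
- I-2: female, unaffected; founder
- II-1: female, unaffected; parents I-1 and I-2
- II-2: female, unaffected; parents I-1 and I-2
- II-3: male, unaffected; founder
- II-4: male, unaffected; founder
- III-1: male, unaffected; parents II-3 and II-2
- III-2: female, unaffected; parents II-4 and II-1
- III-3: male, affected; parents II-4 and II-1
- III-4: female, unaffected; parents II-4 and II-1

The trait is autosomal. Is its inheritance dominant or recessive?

II-4 and II-1 are both unaffected yet have an affected child III-3. Under dominance, an affected child requires at least one affected parent, so the trait cannot be dominant.

recessive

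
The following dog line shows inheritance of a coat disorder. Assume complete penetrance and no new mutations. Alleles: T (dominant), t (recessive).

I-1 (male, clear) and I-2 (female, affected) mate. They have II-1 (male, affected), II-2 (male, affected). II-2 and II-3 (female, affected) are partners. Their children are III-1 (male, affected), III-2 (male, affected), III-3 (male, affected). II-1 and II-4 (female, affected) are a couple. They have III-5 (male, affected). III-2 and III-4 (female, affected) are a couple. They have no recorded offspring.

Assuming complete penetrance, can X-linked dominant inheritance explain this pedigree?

A consistent assignment under X-linked dominant exists: I-1 X^t Y, I-2 X^T X^T, II-1 X^T Y, II-2 X^T Y, II-3 X^T X^T, II-4 X^T X^T, III-1 X^T Y, III-2 X^T Y, III-3 X^T Y, III-4 X^T X^T, III-5 X^T Y.
In this assignment every recorded phenotype matches its genotype and every non-founder's genotype is obtainable from its parents' genotypes, so the pedigree is consistent.

Yes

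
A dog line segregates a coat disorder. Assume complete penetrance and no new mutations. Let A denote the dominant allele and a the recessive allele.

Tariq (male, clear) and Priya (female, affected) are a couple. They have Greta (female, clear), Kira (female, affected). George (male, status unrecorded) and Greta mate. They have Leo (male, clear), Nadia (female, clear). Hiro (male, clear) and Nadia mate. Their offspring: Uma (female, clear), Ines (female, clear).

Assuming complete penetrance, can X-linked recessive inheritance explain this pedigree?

Under X-linked recessive, Kira (affected, female) cannot arise from Tariq (clear) × Priya (affected).

No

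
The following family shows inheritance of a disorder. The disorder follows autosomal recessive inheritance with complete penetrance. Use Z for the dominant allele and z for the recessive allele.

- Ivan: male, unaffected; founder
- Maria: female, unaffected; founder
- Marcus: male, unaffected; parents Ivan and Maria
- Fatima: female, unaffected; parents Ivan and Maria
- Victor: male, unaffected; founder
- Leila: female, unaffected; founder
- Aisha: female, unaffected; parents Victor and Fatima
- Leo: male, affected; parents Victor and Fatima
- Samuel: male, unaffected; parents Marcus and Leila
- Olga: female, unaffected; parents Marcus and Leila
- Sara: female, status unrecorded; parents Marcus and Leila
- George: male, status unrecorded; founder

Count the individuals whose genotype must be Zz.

Obligate heterozygotes: Fatima is unaffected so carries Z and passed z to Leo (zz), so Fatima is Zz; Victor is unaffected so carries Z and passed z to Leo (zz), so Victor is Zz.
Every other individual is either homozygous by phenotype or has at least one consistent homozygous assignment, so the count is 2.

2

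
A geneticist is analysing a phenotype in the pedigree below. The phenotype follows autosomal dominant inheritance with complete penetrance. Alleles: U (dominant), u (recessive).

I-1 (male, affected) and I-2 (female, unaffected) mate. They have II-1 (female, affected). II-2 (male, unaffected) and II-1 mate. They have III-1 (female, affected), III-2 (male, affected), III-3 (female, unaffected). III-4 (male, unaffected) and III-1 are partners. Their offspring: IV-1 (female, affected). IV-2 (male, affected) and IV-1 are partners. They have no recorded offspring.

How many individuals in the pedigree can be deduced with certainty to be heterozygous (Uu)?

Obligate heterozygotes: II-1 is affected so carries U and received u from I-2 (uu), so II-1 is Uu; III-1 is affected so carries U and received u from II-2 (uu), so III-1 is Uu; III-2 is affected so carries U and received u from II-2 (uu), so III-2 is Uu; IV-1 is affected so carries U and received u from III-4 (uu), so IV-1 is Uu.
Every other individual is either homozygous by phenotype or has at least one consistent homozygous assignment, so the count is 4.

4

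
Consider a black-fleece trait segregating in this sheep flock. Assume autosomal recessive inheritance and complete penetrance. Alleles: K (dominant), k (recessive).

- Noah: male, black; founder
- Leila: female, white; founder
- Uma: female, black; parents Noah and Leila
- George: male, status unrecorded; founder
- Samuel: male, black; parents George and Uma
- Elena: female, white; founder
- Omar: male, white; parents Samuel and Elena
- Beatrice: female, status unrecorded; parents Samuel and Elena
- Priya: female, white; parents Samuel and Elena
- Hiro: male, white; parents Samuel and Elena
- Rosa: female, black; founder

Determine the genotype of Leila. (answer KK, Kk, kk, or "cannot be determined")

From phenotype alone, Leila is KK or Kk.
Leila is white so carries K and passed k to Uma (kk), so Leila is Kk.

Kk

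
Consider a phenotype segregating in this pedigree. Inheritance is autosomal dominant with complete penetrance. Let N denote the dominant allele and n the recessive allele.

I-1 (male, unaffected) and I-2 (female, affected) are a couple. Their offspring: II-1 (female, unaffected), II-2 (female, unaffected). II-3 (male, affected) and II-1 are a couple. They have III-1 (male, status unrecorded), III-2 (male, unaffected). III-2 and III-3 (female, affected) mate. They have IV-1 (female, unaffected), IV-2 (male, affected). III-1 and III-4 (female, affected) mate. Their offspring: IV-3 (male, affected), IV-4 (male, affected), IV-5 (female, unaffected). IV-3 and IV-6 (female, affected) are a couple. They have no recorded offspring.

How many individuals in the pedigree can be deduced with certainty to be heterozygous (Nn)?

5

Obligate heterozygotes: I-2 is affected so carries N and passed n to II-1 (nn), so I-2 is Nn; II-3 is affected so carries N and passed n to III-2 (nn), so II-3 is Nn; III-3 is affected so carries N and passed n to IV-1 (nn), so III-3 is Nn; III-4 is affected so carries N and passed n to IV-5 (nn), so III-4 is Nn; IV-2 is affected so carries N and received n from III-2 (nn), so IV-2 is Nn.
Every other individual is either homozygous by phenotype or has at least one consistent homozygous assignment, so the count is 5.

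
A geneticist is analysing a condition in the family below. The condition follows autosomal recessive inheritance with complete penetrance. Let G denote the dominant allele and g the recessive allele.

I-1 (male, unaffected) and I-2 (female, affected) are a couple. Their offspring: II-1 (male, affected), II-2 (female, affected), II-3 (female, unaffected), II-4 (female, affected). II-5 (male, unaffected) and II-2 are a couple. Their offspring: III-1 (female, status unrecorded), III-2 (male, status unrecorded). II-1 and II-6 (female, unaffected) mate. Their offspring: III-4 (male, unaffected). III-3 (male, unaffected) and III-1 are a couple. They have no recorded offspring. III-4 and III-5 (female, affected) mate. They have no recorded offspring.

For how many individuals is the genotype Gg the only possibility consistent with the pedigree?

Obligate heterozygotes: I-1 is unaffected so carries G and passed g to II-1 (gg), so I-1 is Gg; II-3 is unaffected so carries G and received g from I-2 (gg), so II-3 is Gg; III-4 is unaffected so carries G and received g from II-1 (gg), so III-4 is Gg.
Every other individual is either homozygous by phenotype or has at least one consistent homozygous assignment, so the count is 3.

3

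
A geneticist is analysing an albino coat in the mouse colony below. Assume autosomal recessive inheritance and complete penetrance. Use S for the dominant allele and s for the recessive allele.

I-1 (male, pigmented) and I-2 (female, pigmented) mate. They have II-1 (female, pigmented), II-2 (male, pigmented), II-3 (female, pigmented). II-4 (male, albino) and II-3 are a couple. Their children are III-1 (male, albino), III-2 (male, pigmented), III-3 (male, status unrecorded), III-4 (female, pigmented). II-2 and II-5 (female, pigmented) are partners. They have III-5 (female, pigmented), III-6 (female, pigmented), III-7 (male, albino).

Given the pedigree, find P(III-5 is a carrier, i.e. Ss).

II-2 is pigmented so carries S and passed s to III-7 (ss), so II-2 is Ss.
II-5 is pigmented so carries S and passed s to III-7 (ss), so II-5 is Ss.
Their cross gives offspring ratios 1/4 SS : 1/2 Ss : 1/4 ss. Conditioning on III-5 being pigmented, P(Ss) = 1/2 / 3/4 = 2/3.

2/3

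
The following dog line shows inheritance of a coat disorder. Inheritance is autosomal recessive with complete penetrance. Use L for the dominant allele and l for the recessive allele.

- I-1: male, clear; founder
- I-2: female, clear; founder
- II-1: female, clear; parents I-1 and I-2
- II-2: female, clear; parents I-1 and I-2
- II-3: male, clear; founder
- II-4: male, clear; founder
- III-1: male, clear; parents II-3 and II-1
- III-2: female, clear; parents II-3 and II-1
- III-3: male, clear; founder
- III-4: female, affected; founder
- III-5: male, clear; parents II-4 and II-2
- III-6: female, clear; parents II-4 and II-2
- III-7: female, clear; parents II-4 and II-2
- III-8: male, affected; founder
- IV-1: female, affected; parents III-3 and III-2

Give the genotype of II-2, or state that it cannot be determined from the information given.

cannot be determined

II-2's phenotype allows LL or Ll, and no parent or child forces a single allele at both positions; consistent genotype assignments exist with II-2 as LL or Ll.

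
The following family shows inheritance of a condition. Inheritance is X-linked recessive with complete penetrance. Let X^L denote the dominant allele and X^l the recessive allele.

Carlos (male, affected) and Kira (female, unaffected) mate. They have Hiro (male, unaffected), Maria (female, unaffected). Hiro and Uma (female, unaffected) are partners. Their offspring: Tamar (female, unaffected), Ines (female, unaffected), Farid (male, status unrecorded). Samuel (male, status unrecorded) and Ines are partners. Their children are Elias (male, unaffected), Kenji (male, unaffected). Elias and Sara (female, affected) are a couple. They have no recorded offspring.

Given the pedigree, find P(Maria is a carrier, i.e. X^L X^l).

Maria is unaffected so carries L and received l from Carlos (X^l Y), so Maria is X^L X^l, giving P(X^L X^l) = 1.

1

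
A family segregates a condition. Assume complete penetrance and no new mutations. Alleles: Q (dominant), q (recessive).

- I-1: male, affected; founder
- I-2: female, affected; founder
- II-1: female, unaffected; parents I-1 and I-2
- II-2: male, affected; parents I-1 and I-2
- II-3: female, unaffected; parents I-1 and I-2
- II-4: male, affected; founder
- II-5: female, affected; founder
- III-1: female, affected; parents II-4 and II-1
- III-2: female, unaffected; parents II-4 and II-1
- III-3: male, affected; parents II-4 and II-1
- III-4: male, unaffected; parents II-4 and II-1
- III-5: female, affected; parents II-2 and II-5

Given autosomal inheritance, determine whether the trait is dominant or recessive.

I-1 and I-2 are both affected yet have an unaffected child II-1. Under a recessive model two affected parents are homozygous and every child would be affected, so the trait cannot be recessive.

dominant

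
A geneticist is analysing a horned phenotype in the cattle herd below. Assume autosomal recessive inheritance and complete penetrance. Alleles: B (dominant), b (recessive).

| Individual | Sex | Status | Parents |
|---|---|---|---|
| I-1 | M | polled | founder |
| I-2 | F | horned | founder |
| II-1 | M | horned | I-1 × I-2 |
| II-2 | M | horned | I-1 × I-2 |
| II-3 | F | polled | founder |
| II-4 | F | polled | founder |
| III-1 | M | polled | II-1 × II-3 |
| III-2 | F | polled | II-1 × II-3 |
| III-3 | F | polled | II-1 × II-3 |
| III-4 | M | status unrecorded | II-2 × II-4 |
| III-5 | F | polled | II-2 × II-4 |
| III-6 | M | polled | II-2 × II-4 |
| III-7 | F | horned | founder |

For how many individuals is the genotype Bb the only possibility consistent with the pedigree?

Obligate heterozygotes: I-1 is polled so carries B and passed b to II-1 (bb), so I-1 is Bb; III-1 is polled so carries B and received b from II-1 (bb), so III-1 is Bb; III-2 is polled so carries B and received b from II-1 (bb), so III-2 is Bb; III-3 is polled so carries B and received b from II-1 (bb), so III-3 is Bb; III-5 is polled so carries B and received b from II-2 (bb), so III-5 is Bb; III-6 is polled so carries B and received b from II-2 (bb), so III-6 is Bb.
Every other individual is either homozygous by phenotype or has at least one consistent homozygous assignment, so the count is 6.

6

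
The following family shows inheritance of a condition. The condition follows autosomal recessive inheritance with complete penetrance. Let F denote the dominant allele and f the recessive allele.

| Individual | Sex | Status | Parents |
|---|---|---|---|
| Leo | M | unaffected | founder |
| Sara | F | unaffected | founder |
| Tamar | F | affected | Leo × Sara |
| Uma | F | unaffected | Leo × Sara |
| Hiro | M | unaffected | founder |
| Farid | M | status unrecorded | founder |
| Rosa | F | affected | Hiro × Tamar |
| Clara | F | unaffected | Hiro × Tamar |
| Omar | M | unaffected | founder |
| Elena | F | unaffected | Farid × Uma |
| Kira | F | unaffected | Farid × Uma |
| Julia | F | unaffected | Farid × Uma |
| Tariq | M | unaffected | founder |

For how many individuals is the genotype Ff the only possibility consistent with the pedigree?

4

Obligate heterozygotes: Leo is unaffected so carries F and passed f to Tamar (ff), so Leo is Ff; Sara is unaffected so carries F and passed f to Tamar (ff), so Sara is Ff; Hiro is unaffected so carries F and passed f to Rosa (ff), so Hiro is Ff; Clara is unaffected so carries F and received f from Tamar (ff), so Clara is Ff.
Every other individual is either homozygous by phenotype or has at least one consistent homozygous assignment, so the count is 4.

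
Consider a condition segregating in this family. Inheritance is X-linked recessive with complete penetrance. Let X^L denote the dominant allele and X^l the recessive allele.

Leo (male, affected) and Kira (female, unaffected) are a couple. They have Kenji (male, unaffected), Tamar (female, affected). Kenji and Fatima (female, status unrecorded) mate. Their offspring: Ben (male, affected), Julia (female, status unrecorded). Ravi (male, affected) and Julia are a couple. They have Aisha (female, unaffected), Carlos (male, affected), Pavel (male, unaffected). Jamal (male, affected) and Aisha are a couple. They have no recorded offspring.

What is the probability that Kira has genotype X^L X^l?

Kira is unaffected so carries L and passed l to Tamar (X^l X^l), so Kira is X^L X^l, giving P(X^L X^l) = 1.

1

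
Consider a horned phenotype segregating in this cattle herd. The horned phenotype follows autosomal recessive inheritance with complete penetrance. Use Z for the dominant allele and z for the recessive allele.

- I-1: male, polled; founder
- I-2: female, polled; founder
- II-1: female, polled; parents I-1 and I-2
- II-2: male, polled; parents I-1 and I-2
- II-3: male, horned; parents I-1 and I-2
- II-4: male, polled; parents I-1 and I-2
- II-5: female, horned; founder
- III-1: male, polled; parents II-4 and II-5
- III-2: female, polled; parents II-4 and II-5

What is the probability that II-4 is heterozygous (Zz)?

1/3

I-1 is polled so carries Z and passed z to II-3 (zz), so I-1 is Zz.
I-2 is polled so carries Z and passed z to II-3 (zz), so I-2 is Zz.
Their cross gives offspring ratios 1/4 ZZ : 1/2 Zz : 1/4 zz. Conditioning on II-4 being polled, P(Zz) = 1/2 / 3/4 = 2/3 before taking II-4's own offspring into account.
II-5 is horned, so II-5 is zz.
Now use II-4's offspring. Probability of each recorded status — polled son III-1: 1/2 if II-4 is Zz, 1 if ZZ; polled daughter III-2: 1/2 if II-4 is Zz, 1 if ZZ.
Bayes: P(Zz) = 2/3·1/4 / (2/3·1/4 + 1/3·1) = 1/3.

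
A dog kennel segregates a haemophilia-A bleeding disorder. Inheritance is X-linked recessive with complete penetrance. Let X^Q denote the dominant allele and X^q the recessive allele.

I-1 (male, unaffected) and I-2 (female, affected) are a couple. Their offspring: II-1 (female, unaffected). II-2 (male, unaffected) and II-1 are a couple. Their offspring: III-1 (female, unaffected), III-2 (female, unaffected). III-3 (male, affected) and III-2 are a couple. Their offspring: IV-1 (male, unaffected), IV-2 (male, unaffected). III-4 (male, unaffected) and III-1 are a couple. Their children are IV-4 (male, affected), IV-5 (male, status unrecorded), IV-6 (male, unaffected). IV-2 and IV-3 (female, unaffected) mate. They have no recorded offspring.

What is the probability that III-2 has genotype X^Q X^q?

II-2 is unaffected, so II-2 is X^Q Y.
II-1 is unaffected so carries Q and received q from I-2 (X^q X^q), so II-1 is X^Q X^q.
Their cross gives offspring ratios 1/2 X^Q X^Q : 1/2 X^Q X^q. Conditioning on III-2 being unaffected, P(X^Q X^q) = 1/2 / 1 = 1/2 before taking III-2's own offspring into account.
III-3 is affected, so III-3 is X^q Y.
Now use III-2's offspring. Probability of each recorded status — unaffected son IV-1: 1/2 if III-2 is X^Q X^q, 1 if X^Q X^Q; unaffected son IV-2: 1/2 if III-2 is X^Q X^q, 1 if X^Q X^Q.
Bayes: P(X^Q X^q) = 1/2·1/4 / (1/2·1/4 + 1/2·1) = 1/5.

1/5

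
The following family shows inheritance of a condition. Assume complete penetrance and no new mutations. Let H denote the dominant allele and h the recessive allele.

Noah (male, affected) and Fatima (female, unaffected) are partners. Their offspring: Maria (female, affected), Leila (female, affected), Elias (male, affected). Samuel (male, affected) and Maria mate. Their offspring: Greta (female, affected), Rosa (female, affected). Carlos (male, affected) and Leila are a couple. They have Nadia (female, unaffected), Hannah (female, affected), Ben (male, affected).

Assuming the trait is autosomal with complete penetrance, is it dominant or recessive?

dominant

Carlos and Leila are both affected yet have an unaffected child Nadia. Under a recessive model two affected parents are homozygous and every child would be affected, so the trait cannot be recessive.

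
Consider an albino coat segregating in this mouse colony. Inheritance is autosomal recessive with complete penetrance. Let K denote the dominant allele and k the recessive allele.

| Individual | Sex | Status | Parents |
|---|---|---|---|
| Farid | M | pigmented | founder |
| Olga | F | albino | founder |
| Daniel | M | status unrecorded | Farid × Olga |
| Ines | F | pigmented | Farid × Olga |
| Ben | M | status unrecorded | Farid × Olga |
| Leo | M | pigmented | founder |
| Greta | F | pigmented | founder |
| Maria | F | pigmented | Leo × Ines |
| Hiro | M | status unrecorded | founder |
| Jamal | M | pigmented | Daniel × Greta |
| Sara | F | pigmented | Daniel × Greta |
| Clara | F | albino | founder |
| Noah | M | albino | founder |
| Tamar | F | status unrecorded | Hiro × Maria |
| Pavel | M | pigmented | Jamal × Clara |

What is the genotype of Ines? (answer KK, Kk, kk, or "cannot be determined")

Kk

From phenotype alone, Ines is KK or Kk.
Ines is pigmented so carries K and received k from Olga (kk), so Ines is Kk.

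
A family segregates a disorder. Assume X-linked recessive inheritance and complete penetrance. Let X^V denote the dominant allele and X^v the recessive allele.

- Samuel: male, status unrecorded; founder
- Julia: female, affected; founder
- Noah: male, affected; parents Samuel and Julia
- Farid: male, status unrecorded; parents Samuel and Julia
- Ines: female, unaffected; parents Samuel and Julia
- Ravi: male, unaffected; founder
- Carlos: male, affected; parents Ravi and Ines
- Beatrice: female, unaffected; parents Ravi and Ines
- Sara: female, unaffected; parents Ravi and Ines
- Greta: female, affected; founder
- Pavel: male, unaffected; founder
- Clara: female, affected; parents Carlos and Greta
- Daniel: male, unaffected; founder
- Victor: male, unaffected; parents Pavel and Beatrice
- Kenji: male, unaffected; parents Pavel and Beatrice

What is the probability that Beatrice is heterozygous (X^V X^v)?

1/5

Ravi is unaffected, so Ravi is X^V Y.
Ines is unaffected so carries V and received v from Julia (X^v X^v), so Ines is X^V X^v.
Their cross gives offspring ratios 1/2 X^V X^V : 1/2 X^V X^v. Conditioning on Beatrice being unaffected, P(X^V X^v) = 1/2 / 1 = 1/2 before taking Beatrice's own offspring into account.
Pavel is unaffected, so Pavel is X^V Y.
Now use Beatrice's offspring. Probability of each recorded status — unaffected son Victor: 1/2 if Beatrice is X^V X^v, 1 if X^V X^V; unaffected son Kenji: 1/2 if Beatrice is X^V X^v, 1 if X^V X^V.
Bayes: P(X^V X^v) = 1/2·1/4 / (1/2·1/4 + 1/2·1) = 1/5.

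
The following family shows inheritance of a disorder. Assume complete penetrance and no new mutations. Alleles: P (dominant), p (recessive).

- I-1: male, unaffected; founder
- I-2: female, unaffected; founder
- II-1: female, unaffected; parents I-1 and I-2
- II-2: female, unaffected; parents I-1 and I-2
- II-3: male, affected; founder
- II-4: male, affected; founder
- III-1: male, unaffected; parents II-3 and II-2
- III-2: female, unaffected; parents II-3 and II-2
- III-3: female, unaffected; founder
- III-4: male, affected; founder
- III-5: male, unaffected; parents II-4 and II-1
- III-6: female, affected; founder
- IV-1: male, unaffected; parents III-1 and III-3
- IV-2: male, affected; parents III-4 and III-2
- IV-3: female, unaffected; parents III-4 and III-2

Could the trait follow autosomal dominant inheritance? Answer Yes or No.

Yes

A consistent assignment under autosomal dominant exists: I-1 pp, I-2 pp, II-1 pp, II-2 pp, II-3 Pp, II-4 Pp, III-1 pp, III-2 pp, III-3 pp, III-4 Pp, III-5 pp, III-6 PP, IV-1 pp, IV-2 Pp, IV-3 pp.
In this assignment every recorded phenotype matches its genotype and every non-founder's genotype is obtainable from its parents' genotypes, so the pedigree is consistent.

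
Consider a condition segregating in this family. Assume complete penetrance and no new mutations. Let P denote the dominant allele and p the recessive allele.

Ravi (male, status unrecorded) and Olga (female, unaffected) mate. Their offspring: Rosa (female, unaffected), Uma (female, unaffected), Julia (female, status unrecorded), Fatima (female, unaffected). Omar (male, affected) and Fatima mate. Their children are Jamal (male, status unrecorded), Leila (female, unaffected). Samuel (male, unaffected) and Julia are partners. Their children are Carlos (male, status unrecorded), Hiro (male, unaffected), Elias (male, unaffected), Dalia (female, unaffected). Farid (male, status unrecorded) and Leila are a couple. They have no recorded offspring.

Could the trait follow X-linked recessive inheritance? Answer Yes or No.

Yes

A consistent assignment under X-linked recessive exists: Ravi X^P Y, Olga X^P X^P, Rosa X^P X^P, Uma X^P X^P, Julia X^P X^P, Fatima X^P X^P, Omar X^p Y, Samuel X^P Y, Jamal X^P Y, Leila X^P X^p, Farid X^P Y, Carlos X^P Y, Hiro X^P Y, Elias X^P Y, Dalia X^P X^P.
In this assignment every recorded phenotype matches its genotype and every non-founder's genotype is obtainable from its parents' genotypes, so the pedigree is consistent.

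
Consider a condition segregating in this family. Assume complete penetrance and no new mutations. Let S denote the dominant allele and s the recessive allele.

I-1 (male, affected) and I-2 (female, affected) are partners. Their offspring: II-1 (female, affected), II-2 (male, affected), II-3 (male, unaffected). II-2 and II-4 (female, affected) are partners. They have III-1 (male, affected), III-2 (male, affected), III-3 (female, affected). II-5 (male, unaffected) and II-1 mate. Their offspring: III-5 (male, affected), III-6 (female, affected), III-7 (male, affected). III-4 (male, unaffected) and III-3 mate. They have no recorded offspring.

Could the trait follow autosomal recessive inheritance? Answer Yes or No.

No

Under autosomal recessive, II-3 (unaffected, male) cannot arise from I-1 (affected) × I-2 (affected).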